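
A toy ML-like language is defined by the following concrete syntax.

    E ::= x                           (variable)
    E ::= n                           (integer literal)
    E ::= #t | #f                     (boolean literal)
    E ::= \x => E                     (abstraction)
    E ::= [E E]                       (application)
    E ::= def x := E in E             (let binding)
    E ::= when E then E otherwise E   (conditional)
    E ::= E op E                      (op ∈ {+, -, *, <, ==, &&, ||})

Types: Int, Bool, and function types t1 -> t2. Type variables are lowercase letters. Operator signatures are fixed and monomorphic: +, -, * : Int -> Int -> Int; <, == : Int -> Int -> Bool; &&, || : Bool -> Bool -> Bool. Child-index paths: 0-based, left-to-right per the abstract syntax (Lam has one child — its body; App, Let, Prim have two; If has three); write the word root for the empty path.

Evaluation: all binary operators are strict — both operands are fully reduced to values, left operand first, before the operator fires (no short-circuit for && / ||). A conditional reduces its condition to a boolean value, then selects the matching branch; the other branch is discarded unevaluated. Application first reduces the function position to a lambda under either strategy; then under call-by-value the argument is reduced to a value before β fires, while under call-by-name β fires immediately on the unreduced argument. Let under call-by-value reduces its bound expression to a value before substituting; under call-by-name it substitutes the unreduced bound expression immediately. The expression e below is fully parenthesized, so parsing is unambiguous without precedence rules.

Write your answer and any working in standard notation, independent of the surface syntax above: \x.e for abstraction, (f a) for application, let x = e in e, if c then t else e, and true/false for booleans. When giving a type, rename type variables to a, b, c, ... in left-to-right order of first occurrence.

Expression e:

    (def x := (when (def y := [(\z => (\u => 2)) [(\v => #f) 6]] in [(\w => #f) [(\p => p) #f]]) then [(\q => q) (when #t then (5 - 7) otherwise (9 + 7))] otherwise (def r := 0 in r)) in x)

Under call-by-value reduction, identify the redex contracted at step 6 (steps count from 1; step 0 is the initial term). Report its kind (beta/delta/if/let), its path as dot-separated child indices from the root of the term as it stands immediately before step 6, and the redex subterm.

Answer: if at 0 : (if false then ((\q.q) (if true then (5 - 7) else (9 + 7))) else (let r = 0 in r))

Working:
step 0: (let x = (if (let y = ((\z.(\u.2)) ((\v.false) 6)) in ((\w.false) ((\p.p) false))) then ((\q.q) (if true then (5 - 7) else (9 + 7))) else (let r = 0 in r)) in x)
step 1: [beta@0.0.0.1] (let x = (if (let y = ((\z.(\u.2)) false) in ((\w.false) ((\p.p) false))) then ((\q.q) (if true then (5 - 7) else (9 + 7))) else (let r = 0 in r)) in x)
step 2: [beta@0.0.0] (let x = (if (let y = (\u.2) in ((\w.false) ((\p.p) false))) then ((\q.q) (if true then (5 - 7) else (9 + 7))) else (let r = 0 in r)) in x)
step 3: [let@0.0] (let x = (if ((\w.false) ((\p.p) false)) then ((\q.q) (if true then (5 - 7) else (9 + 7))) else (let r = 0 in r)) in x)
step 4: [beta@0.0.1] (let x = (if ((\w.false) false) then ((\q.q) (if true then (5 - 7) else (9 + 7))) else (let r = 0 in r)) in x)
step 5: [beta@0.0] (let x = (if false then ((\q.q) (if true then (5 - 7) else (9 + 7))) else (let r = 0 in r)) in x)
step 6: [if@0] (let x = (let r = 0 in r) in x)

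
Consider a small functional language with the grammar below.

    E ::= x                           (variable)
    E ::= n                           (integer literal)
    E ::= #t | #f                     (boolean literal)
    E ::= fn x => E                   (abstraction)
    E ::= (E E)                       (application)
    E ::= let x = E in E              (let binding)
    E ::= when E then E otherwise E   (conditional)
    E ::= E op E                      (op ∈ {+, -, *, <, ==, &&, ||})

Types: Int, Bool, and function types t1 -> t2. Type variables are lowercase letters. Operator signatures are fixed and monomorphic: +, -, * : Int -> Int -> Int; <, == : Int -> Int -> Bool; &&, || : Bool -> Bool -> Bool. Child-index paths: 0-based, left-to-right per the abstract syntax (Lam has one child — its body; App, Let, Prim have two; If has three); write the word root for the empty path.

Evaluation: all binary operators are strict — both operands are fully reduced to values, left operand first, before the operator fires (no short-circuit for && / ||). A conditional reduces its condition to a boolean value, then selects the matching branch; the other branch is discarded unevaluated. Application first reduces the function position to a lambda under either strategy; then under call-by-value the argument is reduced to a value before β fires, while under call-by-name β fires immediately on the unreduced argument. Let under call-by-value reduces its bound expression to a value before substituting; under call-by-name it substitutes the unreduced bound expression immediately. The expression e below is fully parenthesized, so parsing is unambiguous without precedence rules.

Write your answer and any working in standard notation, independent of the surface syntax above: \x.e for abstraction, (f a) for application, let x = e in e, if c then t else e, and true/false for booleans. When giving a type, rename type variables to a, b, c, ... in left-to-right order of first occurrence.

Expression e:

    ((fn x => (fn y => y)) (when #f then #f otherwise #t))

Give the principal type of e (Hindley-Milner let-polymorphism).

Trace:
y : b
\y._ : b -> b
\x._ : a -> b -> b
  unify Bool ~ Bool
  unify Bool ~ Bool
  unify a -> b -> b ~ Bool -> c
  unify a ~ Bool
  unify b -> b ~ c
_ _ : b -> b

Answer: a -> a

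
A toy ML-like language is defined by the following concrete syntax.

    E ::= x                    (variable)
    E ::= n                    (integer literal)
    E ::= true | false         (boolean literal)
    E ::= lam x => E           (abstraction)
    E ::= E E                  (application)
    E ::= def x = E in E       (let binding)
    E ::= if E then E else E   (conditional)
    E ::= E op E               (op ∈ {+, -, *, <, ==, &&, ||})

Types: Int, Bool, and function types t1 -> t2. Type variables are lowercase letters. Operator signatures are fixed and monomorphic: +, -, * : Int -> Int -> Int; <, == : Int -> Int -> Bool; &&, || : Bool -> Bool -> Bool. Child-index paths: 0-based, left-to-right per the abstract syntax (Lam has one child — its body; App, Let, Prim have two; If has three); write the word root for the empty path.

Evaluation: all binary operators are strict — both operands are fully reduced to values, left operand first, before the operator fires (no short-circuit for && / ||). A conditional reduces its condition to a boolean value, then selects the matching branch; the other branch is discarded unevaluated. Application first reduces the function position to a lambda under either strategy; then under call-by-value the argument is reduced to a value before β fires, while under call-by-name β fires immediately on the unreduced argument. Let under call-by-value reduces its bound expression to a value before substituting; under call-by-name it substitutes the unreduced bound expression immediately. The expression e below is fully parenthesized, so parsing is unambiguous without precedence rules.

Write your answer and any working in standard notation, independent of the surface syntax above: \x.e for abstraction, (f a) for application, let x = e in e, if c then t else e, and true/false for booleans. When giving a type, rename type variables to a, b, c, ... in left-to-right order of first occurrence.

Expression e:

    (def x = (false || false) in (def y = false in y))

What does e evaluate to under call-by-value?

Working:
step 0: (let x = (false || false) in (let y = false in y))
step 1: [delta@0] (let x = false in (let y = false in y))
step 2: [let@root] (let y = false in y)
step 3: [let@root] false

Answer: false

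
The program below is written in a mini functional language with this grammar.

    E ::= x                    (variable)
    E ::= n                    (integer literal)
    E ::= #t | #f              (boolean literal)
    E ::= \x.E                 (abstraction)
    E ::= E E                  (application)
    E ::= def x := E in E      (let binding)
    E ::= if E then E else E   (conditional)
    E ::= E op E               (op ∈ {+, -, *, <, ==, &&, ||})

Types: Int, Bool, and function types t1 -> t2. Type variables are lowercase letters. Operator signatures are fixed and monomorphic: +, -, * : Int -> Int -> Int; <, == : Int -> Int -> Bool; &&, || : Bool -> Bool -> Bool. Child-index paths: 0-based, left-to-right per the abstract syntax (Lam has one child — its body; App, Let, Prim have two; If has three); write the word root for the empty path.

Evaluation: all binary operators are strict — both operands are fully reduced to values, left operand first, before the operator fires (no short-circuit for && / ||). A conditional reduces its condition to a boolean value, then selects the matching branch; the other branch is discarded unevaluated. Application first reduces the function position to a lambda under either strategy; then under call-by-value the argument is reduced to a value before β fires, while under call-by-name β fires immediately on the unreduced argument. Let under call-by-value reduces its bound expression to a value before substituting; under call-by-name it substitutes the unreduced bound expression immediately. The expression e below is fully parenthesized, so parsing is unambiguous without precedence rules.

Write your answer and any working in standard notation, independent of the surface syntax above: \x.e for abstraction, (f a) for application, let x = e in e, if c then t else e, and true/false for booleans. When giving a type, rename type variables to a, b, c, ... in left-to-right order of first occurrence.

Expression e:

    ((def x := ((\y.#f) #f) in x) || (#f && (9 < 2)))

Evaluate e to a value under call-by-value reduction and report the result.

Answer: false

Trace:
step 0: ((let x = ((\y.false) false) in x) || (false && (9 < 2)))
step 1: [beta@0.0] ((let x = false in x) || (false && (9 < 2)))
step 2: [let@0] (false || (false && (9 < 2)))
step 3: [delta@1.1] (false || (false && false))
step 4: [delta@1] (false || false)
step 5: [delta@root] false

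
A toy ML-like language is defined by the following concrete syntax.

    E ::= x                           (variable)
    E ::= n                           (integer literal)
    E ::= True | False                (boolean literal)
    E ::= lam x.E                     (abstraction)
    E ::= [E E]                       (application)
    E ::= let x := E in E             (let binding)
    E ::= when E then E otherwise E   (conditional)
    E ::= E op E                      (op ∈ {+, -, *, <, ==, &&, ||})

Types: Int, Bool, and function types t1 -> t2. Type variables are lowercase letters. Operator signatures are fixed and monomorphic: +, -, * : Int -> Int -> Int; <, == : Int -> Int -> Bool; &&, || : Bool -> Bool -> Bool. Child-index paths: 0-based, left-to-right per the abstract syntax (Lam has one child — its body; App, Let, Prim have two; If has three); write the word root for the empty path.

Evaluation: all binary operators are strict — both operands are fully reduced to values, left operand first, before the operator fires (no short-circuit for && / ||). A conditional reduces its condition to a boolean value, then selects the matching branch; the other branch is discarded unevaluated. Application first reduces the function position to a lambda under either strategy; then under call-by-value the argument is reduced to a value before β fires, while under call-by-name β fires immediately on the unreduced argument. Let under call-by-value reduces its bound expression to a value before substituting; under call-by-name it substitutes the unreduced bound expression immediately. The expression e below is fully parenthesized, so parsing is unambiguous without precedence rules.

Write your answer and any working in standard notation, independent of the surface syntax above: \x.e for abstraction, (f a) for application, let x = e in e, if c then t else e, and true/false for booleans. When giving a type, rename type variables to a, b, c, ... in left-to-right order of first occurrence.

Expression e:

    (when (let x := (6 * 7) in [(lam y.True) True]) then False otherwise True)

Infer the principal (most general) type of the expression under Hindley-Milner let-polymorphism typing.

Answer: Bool

Trace:
  unify Int ~ Int
  unify Int ~ Int
let x : Int
\y._ : a -> Bool
  unify a -> Bool ~ Bool -> b
  unify a ~ Bool
  unify Bool ~ b
_ _ : Bool
  unify Bool ~ Bool
  unify Bool ~ Bool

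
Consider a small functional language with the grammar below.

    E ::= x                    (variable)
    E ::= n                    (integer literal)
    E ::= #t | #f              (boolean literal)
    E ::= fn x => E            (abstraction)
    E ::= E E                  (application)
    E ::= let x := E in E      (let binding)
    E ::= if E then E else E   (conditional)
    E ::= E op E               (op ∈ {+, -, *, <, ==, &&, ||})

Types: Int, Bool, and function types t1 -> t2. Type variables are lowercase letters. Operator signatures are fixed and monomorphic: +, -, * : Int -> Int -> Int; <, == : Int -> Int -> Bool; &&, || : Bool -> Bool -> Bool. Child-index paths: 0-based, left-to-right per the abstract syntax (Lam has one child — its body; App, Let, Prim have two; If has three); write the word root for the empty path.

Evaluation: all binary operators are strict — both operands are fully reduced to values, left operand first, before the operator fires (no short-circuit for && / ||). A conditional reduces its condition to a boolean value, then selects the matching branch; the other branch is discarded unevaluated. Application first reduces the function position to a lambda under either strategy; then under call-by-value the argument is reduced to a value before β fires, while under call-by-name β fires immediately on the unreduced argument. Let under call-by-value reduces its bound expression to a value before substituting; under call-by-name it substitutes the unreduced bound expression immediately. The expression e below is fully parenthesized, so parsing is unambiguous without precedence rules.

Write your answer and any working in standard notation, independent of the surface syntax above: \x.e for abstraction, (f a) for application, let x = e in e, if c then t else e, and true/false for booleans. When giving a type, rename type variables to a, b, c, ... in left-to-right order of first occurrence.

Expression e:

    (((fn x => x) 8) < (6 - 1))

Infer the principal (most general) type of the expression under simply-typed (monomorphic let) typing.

Answer: Bool

Derivation:
x : a
\x._ : a -> a
  unify a -> a ~ Int -> b
  unify a ~ Int
  unify Int ~ b
_ _ : Int
  unify Int ~ Int
  unify Int ~ Int
  unify Int ~ Int
  unify Int ~ Int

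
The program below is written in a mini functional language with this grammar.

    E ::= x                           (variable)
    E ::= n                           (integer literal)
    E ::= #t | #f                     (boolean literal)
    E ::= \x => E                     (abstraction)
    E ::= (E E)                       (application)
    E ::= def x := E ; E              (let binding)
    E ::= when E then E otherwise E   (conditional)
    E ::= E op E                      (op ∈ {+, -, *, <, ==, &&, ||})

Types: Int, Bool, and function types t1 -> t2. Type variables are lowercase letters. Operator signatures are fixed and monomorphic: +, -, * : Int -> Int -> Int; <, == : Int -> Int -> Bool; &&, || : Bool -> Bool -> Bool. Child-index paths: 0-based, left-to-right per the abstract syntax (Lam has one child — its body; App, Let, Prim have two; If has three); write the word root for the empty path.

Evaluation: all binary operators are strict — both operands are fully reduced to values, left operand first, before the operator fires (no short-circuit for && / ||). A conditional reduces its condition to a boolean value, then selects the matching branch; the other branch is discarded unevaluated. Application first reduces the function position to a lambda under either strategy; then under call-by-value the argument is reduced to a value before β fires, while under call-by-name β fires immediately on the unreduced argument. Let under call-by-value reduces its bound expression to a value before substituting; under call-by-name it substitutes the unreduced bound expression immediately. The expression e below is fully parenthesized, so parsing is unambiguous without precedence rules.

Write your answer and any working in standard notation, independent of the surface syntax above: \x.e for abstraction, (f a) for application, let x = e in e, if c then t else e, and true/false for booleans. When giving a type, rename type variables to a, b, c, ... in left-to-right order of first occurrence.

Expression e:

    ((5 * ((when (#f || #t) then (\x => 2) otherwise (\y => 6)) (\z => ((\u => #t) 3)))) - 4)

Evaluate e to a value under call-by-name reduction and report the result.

Trace:
step 0: ((5 * ((if (false || true) then (\x.2) else (\y.6)) (\z.((\u.true) 3)))) - 4)
step 1: [delta@0.1.0.0] ((5 * ((if true then (\x.2) else (\y.6)) (\z.((\u.true) 3)))) - 4)
step 2: [if@0.1.0] ((5 * ((\x.2) (\z.((\u.true) 3)))) - 4)
step 3: [beta@0.1] ((5 * 2) - 4)
step 4: [delta@0] (10 - 4)
step 5: [delta@root] 6

Answer: 6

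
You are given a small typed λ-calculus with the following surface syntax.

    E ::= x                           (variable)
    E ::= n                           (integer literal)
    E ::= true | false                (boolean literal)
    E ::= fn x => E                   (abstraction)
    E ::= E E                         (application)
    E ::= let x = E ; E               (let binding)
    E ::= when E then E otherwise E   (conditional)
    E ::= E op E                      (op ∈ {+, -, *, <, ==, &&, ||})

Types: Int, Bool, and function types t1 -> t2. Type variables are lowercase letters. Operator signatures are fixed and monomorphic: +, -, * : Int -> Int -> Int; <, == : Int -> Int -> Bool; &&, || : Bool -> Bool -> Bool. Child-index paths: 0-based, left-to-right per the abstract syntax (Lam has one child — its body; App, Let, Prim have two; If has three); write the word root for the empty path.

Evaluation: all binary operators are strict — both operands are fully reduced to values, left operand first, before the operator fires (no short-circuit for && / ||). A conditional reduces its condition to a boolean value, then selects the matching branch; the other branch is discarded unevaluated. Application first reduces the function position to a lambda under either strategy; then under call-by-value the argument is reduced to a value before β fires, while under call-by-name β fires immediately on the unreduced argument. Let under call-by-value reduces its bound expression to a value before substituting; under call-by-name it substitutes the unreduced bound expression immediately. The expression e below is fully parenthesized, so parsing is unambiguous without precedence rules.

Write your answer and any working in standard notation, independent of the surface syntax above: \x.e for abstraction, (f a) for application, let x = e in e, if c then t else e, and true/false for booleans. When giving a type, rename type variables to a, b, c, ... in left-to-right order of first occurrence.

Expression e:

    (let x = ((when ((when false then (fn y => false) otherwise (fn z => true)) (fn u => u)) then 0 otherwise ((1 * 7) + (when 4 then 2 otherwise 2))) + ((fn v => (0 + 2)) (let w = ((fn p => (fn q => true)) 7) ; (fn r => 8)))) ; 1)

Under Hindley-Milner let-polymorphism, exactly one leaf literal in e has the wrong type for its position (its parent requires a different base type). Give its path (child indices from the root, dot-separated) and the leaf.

Answer: 0.0.2.1.0 : 4

Derivation:
  unify Bool ~ Bool
\y._ : a -> Bool
\z._ : b -> Bool
  unify a -> Bool ~ b -> Bool
  unify a ~ b
  unify Bool ~ Bool
u : c
\u._ : c -> c
  unify b -> Bool ~ (c -> c) -> d
  unify b ~ c -> c
  unify Bool ~ d
_ _ : Bool
  unify Bool ~ Bool
  unify Int ~ Int
  unify Int ~ Int
  unify Int ~ Int
  unify Int ~ Bool
  FAIL: mismatch Int ~ Bool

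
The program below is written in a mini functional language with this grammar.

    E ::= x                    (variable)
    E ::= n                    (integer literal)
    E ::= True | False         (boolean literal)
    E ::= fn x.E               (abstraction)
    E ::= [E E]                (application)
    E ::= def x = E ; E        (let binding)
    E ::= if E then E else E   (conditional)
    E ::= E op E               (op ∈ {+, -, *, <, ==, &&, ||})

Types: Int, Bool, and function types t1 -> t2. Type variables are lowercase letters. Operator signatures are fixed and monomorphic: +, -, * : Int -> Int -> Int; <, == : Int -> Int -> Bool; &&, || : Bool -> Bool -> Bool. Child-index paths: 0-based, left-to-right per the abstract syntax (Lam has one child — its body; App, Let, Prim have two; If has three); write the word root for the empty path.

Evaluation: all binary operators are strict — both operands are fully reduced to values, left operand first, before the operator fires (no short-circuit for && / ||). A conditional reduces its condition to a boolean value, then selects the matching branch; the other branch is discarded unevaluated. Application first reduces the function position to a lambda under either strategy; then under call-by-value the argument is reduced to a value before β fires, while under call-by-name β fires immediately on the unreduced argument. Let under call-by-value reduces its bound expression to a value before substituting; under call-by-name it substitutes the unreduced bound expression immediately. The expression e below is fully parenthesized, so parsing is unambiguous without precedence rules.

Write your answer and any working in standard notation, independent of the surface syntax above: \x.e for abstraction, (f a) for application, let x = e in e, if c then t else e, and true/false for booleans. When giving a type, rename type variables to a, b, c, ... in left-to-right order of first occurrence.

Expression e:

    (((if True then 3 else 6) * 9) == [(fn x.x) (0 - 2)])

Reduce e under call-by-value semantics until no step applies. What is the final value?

Answer: false

Derivation:
step 0: (((if true then 3 else 6) * 9) == ((\x.x) (0 - 2)))
step 1: [if@0.0] ((3 * 9) == ((\x.x) (0 - 2)))
step 2: [delta@0] (27 == ((\x.x) (0 - 2)))
step 3: [delta@1.1] (27 == ((\x.x) -2))
step 4: [beta@1] (27 == -2)
step 5: [delta@root] false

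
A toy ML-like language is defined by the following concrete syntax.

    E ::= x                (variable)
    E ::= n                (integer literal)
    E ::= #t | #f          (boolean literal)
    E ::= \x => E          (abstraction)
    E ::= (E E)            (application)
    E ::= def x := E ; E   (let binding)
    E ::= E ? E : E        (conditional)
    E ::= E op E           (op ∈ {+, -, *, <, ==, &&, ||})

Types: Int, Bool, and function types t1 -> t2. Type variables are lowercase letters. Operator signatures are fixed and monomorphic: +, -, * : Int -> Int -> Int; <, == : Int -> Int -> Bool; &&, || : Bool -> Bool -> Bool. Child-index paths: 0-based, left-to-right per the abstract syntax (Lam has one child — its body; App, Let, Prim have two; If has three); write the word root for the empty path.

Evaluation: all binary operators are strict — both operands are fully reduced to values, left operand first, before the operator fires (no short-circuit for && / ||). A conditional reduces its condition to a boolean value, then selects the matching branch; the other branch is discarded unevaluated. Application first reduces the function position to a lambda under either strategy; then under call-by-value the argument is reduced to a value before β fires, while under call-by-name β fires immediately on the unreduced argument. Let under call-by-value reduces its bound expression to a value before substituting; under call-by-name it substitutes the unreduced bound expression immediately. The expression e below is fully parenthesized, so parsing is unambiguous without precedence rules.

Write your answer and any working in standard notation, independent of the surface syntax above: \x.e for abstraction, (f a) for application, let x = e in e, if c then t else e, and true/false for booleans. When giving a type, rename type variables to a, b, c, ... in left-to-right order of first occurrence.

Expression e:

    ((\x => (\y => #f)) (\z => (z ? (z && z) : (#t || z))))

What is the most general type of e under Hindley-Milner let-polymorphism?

Trace:
\y._ : b -> Bool
\x._ : a -> b -> Bool
z : c
  unify c ~ Bool
z : Bool
  unify Bool ~ Bool
z : Bool
  unify Bool ~ Bool
  unify Bool ~ Bool
z : Bool
  unify Bool ~ Bool
  unify Bool ~ Bool
\z._ : Bool -> Bool
  unify a -> b -> Bool ~ (Bool -> Bool) -> d
  unify a ~ Bool -> Bool
  unify b -> Bool ~ d
_ _ : b -> Bool

Answer: a -> Bool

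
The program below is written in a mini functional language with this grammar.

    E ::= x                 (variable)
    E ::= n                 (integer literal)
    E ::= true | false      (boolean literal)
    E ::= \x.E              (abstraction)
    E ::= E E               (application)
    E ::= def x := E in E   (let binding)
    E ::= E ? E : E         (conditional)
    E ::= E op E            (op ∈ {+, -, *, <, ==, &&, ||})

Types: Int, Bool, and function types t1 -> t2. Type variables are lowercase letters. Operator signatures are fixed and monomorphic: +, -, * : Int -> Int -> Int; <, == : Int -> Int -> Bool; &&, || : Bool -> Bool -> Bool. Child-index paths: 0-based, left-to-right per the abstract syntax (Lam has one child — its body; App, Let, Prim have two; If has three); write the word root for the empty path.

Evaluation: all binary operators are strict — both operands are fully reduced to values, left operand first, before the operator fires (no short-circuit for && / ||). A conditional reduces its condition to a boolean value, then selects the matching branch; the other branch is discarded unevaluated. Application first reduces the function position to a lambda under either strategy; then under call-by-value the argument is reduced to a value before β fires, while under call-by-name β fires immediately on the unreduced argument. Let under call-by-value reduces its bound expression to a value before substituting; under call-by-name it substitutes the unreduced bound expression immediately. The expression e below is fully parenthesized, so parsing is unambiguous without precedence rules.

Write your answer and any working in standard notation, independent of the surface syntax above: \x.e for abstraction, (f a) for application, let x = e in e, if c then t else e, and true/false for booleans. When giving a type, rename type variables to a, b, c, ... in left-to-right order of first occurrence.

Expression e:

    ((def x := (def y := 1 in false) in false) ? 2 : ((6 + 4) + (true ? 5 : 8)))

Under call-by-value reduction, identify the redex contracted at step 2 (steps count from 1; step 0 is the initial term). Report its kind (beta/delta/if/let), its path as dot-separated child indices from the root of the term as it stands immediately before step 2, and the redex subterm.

Derivation:
step 0: (if (let x = (let y = 1 in false) in false) then 2 else ((6 + 4) + (if true then 5 else 8)))
step 1: [let@0.0] (if (let x = false in false) then 2 else ((6 + 4) + (if true then 5 else 8)))
step 2: [let@0] (if false then 2 else ((6 + 4) + (if true then 5 else 8)))

Answer: let at 0 : (let x = false in false)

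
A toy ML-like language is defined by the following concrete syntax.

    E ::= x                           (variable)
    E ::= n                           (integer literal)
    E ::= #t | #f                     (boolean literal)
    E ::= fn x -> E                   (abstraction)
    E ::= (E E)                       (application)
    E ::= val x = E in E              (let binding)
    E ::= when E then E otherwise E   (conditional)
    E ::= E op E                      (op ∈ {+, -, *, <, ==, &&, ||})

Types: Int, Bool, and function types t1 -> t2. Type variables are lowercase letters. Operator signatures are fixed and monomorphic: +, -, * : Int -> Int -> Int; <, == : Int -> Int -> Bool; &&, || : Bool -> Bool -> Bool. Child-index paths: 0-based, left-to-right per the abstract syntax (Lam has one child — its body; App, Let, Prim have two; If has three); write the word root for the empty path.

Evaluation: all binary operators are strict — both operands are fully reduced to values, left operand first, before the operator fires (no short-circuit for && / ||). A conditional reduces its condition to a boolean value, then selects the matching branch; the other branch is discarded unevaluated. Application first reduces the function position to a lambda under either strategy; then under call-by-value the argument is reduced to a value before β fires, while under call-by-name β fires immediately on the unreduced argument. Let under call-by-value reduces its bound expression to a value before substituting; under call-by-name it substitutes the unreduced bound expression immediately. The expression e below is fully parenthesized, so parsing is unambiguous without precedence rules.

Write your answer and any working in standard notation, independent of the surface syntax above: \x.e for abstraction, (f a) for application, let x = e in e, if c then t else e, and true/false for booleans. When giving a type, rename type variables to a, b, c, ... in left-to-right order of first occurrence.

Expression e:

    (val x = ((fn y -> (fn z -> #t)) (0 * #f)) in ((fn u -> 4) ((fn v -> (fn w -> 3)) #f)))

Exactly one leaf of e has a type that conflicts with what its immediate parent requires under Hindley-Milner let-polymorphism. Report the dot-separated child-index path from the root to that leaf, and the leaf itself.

Trace:
\z._ : b -> Bool
\y._ : a -> b -> Bool
  unify Int ~ Int
  unify Bool ~ Int
  FAIL: mismatch Bool ~ Int

Answer: 0.1.1 : false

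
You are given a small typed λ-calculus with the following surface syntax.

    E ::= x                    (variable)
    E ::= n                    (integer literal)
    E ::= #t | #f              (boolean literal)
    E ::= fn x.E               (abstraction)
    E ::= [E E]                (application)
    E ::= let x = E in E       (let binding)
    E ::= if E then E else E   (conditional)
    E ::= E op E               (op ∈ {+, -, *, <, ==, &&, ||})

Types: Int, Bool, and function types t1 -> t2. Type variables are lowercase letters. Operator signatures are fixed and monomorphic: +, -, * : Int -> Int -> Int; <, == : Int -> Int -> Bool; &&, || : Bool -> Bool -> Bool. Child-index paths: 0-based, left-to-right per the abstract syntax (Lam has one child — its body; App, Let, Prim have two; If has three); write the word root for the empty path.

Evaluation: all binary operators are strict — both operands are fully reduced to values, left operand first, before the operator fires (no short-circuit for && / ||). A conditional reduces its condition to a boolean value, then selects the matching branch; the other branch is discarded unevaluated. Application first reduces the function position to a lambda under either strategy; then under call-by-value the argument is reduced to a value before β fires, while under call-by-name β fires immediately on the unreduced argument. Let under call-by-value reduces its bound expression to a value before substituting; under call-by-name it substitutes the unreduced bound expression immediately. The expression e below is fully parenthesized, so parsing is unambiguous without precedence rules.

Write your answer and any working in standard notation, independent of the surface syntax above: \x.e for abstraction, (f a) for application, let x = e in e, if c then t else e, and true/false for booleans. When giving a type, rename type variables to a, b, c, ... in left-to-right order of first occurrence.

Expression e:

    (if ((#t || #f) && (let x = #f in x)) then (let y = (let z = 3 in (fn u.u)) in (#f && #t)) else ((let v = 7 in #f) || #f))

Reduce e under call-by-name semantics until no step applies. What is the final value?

Answer: false

Working:
step 0: (if ((true || false) && (let x = false in x)) then (let y = (let z = 3 in (\u.u)) in (false && true)) else ((let v = 7 in false) || false))
step 1: [delta@0.0] (if (true && (let x = false in x)) then (let y = (let z = 3 in (\u.u)) in (false && true)) else ((let v = 7 in false) || false))
step 2: [let@0.1] (if (true && false) then (let y = (let z = 3 in (\u.u)) in (false && true)) else ((let v = 7 in false) || false))
step 3: [delta@0] (if false then (let y = (let z = 3 in (\u.u)) in (false && true)) else ((let v = 7 in false) || false))
step 4: [if@root] ((let v = 7 in false) || false)
step 5: [let@0] (false || false)
step 6: [delta@root] false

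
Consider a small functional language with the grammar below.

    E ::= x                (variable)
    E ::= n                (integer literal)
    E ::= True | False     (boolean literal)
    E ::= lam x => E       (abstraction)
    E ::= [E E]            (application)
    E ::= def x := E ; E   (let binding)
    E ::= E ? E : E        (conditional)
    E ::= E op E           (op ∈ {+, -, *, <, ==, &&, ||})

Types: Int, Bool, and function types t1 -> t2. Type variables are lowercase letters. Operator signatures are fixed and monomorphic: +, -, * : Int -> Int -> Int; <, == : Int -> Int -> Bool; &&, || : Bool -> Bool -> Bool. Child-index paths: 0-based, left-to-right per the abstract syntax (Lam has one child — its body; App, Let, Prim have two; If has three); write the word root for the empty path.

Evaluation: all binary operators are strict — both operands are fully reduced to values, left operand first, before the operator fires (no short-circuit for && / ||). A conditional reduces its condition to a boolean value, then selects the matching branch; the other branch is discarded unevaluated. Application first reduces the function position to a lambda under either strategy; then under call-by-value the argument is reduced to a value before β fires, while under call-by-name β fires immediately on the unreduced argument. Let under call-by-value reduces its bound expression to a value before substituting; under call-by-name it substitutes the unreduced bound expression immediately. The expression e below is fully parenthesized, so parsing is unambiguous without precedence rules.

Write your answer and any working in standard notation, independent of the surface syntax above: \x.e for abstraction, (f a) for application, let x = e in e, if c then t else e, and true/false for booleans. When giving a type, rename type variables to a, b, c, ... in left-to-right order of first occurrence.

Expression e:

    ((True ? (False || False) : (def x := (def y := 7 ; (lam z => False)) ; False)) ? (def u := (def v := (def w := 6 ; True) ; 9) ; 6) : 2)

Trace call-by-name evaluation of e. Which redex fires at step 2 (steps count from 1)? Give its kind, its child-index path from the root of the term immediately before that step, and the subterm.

Answer: delta at 0 : (false || false)

Trace:
step 0: (if (if true then (false || false) else (let x = (let y = 7 in (\z.false)) in false)) then (let u = (let v = (let w = 6 in true) in 9) in 6) else 2)
step 1: [if@0] (if (false || false) then (let u = (let v = (let w = 6 in true) in 9) in 6) else 2)
step 2: [delta@0] (if false then (let u = (let v = (let w = 6 in true) in 9) in 6) else 2)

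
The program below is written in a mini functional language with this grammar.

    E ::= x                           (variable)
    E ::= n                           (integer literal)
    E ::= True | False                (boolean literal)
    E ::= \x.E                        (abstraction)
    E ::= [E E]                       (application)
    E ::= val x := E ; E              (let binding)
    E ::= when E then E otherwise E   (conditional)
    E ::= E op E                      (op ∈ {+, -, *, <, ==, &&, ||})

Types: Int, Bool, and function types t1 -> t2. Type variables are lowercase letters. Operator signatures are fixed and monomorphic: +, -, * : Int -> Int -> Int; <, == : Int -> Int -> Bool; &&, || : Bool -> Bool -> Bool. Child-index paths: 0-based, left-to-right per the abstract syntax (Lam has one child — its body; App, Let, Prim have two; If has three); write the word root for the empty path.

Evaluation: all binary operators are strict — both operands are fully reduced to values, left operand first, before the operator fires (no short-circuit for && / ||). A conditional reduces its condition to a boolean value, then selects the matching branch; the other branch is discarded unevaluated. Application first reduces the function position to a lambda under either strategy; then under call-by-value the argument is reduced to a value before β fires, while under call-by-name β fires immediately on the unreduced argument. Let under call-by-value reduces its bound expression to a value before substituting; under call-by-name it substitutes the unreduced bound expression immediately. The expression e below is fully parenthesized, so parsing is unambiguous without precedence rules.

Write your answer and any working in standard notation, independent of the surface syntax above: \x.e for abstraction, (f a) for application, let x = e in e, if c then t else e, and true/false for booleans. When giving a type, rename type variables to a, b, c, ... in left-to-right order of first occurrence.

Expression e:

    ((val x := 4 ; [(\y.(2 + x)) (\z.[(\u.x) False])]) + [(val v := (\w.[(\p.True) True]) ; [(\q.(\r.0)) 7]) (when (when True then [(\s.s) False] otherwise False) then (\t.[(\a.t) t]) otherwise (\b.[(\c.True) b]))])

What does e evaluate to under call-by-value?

Working:
step 0: ((let x = 4 in ((\y.(2 + x)) (\z.((\u.x) false)))) + ((let v = (\w.((\p.true) true)) in ((\q.(\r.0)) 7)) (if (if true then ((\s.s) false) else false) then (\t.((\a.t) t)) else (\b.((\c.true) b)))))
step 1: [let@0] (((\y.(2 + 4)) (\z.((\u.4) false))) + ((let v = (\w.((\p.true) true)) in ((\q.(\r.0)) 7)) (if (if true then ((\s.s) false) else false) then (\t.((\a.t) t)) else (\b.((\c.true) b)))))
step 2: [beta@0] ((2 + 4) + ((let v = (\w.((\p.true) true)) in ((\q.(\r.0)) 7)) (if (if true then ((\s.s) false) else false) then (\t.((\a.t) t)) else (\b.((\c.true) b)))))
step 3: [delta@0] (6 + ((let v = (\w.((\p.true) true)) in ((\q.(\r.0)) 7)) (if (if true then ((\s.s) false) else false) then (\t.((\a.t) t)) else (\b.((\c.true) b)))))
step 4: [let@1.0] (6 + (((\q.(\r.0)) 7) (if (if true then ((\s.s) false) else false) then (\t.((\a.t) t)) else (\b.((\c.true) b)))))
step 5: [beta@1.0] (6 + ((\r.0) (if (if true then ((\s.s) false) else false) then (\t.((\a.t) t)) else (\b.((\c.true) b)))))
step 6: [if@1.1.0] (6 + ((\r.0) (if ((\s.s) false) then (\t.((\a.t) t)) else (\b.((\c.true) b)))))
step 7: [beta@1.1.0] (6 + ((\r.0) (if false then (\t.((\a.t) t)) else (\b.((\c.true) b)))))
step 8: [if@1.1] (6 + ((\r.0) (\b.((\c.true) b))))
step 9: [beta@1] (6 + 0)
step 10: [delta@root] 6

Answer: 6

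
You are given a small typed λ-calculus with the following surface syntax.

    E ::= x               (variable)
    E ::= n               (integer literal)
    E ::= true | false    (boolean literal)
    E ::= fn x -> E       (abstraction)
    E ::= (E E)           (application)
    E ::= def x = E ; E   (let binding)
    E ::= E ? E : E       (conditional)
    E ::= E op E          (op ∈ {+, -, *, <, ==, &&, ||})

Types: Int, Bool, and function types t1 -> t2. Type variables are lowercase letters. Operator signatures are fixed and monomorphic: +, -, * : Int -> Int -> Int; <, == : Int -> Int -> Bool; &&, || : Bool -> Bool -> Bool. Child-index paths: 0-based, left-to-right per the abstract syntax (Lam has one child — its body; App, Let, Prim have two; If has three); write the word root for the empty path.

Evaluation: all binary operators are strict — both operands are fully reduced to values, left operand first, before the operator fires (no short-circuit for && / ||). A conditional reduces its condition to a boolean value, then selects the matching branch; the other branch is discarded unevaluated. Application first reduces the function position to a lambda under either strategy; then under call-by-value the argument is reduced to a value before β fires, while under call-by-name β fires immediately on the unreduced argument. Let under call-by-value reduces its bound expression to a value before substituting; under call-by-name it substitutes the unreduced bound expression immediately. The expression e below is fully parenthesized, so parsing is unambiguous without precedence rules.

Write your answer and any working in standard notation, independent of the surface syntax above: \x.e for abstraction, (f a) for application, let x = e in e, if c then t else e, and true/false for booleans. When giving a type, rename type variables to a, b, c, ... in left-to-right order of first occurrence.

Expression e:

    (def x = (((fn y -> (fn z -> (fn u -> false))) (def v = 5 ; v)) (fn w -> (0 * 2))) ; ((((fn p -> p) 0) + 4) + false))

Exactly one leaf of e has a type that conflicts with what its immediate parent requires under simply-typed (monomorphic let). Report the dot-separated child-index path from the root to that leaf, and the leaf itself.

Answer: 1.1 : false

Derivation:
\u._ : c -> Bool
\z._ : b -> c -> Bool
\y._ : a -> b -> c -> Bool
let v : Int
v : Int
  unify a -> b -> c -> Bool ~ Int -> d
  unify a ~ Int
  unify b -> c -> Bool ~ d
_ _ : b -> c -> Bool
  unify Int ~ Int
  unify Int ~ Int
\w._ : e -> Int
  unify b -> c -> Bool ~ (e -> Int) -> f
  unify b ~ e -> Int
  unify c -> Bool ~ f
_ _ : c -> Bool
let x : c -> Bool
p : g
\p._ : g -> g
  unify g -> g ~ Int -> h
  unify g ~ Int
  unify Int ~ h
_ _ : Int
  unify Int ~ Int
  unify Int ~ Int
  unify Int ~ Int
  unify Bool ~ Int
  FAIL: mismatch Bool ~ Int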